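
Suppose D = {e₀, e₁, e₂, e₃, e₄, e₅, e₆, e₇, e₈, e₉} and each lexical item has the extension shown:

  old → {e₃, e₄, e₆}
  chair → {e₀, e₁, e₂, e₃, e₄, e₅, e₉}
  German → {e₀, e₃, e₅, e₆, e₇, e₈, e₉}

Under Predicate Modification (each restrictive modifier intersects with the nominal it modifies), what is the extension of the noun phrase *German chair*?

⟦chair⟧ = {e₀, e₁, e₂, e₃, e₄, e₅, e₉}
… ∩ ⟦German⟧ = {e₀, e₁, e₂, e₃, e₄, e₅, e₉} ∩ {e₀, e₃, e₅, e₆, e₇, e₈, e₉} = {e₀, e₃, e₅, e₉}
So ⟦German chair⟧ = {e₀, e₃, e₅, e₉}.

{e₀, e₃, e₅, e₉}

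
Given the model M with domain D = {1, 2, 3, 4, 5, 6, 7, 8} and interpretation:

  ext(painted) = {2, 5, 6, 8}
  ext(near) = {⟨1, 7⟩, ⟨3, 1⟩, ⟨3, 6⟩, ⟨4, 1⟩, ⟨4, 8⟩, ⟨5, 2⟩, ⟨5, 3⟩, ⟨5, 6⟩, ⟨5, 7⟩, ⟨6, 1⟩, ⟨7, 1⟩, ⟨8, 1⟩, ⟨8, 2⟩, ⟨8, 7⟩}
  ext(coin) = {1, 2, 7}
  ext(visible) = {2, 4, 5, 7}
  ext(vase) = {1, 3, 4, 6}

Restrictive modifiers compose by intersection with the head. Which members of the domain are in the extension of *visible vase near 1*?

⟦near 1⟧ = {x : ⟨x, 1⟩ ∈ ⟦near⟧} = {3, 4, 6, 7, 8}
⟦vase⟧ = {1, 3, 4, 6}
… ∩ ⟦near 1⟧ = {1, 3, 4, 6} ∩ {3, 4, 6, 7, 8} = {3, 4, 6}
… ∩ ⟦visible⟧ = {3, 4, 6} ∩ {2, 4, 5, 7} = {4}
So ⟦visible vase near 1⟧ = {4}.

{4}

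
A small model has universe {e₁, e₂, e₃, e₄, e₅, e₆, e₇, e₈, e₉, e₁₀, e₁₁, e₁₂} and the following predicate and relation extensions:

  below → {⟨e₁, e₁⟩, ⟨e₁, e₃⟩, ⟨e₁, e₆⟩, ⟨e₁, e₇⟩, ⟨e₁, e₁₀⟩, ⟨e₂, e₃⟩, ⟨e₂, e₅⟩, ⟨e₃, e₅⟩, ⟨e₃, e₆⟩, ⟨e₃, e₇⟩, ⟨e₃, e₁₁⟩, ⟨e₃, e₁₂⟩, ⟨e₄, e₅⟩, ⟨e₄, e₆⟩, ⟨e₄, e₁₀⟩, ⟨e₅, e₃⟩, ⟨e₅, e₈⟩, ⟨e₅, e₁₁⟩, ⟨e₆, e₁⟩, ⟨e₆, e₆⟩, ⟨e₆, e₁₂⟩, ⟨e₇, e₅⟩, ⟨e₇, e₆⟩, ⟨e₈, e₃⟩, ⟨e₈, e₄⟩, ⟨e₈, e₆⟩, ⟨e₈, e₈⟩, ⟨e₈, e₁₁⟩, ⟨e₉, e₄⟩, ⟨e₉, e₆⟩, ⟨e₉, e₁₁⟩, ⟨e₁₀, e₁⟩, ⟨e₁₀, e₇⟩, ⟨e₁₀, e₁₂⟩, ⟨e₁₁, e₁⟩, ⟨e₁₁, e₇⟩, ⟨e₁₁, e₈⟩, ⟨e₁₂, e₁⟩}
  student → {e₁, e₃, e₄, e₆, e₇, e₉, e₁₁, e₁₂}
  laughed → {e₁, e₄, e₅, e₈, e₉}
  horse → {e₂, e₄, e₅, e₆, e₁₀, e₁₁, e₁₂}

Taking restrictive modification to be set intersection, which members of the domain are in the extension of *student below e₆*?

⟦below e₆⟧ = {x : ⟨x, e₆⟩ ∈ ⟦below⟧} = {e₁, e₃, e₄, e₆, e₇, e₈, e₉}
⟦student⟧ = {e₁, e₃, e₄, e₆, e₇, e₉, e₁₁, e₁₂}
… ∩ ⟦below e₆⟧ = {e₁, e₃, e₄, e₆, e₇, e₉, e₁₁, e₁₂} ∩ {e₁, e₃, e₄, e₆, e₇, e₈, e₉} = {e₁, e₃, e₄, e₆, e₇, e₉}
So ⟦student below e₆⟧ = {e₁, e₃, e₄, e₆, e₇, e₉}.

{e₁, e₃, e₄, e₆, e₇, e₉}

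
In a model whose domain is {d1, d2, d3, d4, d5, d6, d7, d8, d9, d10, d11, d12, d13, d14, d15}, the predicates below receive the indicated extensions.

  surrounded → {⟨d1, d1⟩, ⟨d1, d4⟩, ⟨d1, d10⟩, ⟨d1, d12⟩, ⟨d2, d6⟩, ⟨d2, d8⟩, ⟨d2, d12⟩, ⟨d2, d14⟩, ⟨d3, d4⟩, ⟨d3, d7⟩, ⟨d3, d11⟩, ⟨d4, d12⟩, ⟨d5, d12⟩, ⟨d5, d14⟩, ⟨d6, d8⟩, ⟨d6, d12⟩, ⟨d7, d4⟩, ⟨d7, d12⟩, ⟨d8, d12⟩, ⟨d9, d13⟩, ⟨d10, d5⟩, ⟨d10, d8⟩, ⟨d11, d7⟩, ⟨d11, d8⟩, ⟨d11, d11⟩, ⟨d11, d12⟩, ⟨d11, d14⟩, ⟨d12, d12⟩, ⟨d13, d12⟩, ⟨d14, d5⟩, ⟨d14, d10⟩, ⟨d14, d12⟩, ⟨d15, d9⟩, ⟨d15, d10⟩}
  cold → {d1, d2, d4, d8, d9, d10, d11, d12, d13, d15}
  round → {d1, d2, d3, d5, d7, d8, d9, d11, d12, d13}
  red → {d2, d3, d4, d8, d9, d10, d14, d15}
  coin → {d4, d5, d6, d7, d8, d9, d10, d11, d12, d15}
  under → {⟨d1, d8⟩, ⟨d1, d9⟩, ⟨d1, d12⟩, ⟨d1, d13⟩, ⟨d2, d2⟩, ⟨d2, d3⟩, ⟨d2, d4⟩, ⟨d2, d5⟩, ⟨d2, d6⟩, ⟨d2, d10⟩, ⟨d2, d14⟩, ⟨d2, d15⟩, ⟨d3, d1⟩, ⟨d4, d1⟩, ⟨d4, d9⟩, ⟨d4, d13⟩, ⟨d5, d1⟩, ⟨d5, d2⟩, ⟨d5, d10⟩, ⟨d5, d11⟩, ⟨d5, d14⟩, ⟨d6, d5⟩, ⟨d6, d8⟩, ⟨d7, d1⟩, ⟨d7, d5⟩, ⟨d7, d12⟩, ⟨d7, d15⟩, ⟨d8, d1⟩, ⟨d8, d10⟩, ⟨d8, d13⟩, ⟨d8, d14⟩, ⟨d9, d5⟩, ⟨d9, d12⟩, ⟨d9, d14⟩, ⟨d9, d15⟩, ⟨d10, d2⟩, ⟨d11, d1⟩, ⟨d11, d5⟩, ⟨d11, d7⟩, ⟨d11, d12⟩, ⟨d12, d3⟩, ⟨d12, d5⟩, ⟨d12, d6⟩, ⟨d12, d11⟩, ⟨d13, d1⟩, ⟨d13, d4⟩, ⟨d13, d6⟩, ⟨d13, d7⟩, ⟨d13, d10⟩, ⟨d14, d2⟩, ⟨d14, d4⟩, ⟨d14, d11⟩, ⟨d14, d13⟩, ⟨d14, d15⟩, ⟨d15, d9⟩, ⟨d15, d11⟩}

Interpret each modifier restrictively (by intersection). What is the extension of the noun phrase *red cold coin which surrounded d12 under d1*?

{d4, d8}

⟦which surrounded d12⟧ = {x : ⟨x, d12⟩ ∈ ⟦surrounded⟧} = {d1, d2, d4, d5, d6, d7, d8, d11, d12, d13, d14}
⟦under d1⟧ = {x : ⟨x, d1⟩ ∈ ⟦under⟧} = {d3, d4, d5, d7, d8, d11, d13}
⟦coin⟧ = {d4, d5, d6, d7, d8, d9, d10, d11, d12, d15}
… ∩ ⟦which surrounded d12⟧ = {d4, d5, d6, d7, d8, d9, d10, d11, d12, d15} ∩ {d1, d2, d4, d5, d6, d7, d8, d11, d12, d13, d14} = {d4, d5, d6, d7, d8, d11, d12}
… ∩ ⟦under d1⟧ = {d4, d5, d6, d7, d8, d11, d12} ∩ {d3, d4, d5, d7, d8, d11, d13} = {d4, d5, d7, d8, d11}
… ∩ ⟦red⟧ = {d4, d5, d7, d8, d11} ∩ {d2, d3, d4, d8, d9, d10, d14, d15} = {d4, d8}
… ∩ ⟦cold⟧ = {d4, d8} ∩ {d1, d2, d4, d8, d9, d10, d11, d12, d13, d15} = {d4, d8}
So ⟦red cold coin which surrounded d12 under d1⟧ = {d4, d8}.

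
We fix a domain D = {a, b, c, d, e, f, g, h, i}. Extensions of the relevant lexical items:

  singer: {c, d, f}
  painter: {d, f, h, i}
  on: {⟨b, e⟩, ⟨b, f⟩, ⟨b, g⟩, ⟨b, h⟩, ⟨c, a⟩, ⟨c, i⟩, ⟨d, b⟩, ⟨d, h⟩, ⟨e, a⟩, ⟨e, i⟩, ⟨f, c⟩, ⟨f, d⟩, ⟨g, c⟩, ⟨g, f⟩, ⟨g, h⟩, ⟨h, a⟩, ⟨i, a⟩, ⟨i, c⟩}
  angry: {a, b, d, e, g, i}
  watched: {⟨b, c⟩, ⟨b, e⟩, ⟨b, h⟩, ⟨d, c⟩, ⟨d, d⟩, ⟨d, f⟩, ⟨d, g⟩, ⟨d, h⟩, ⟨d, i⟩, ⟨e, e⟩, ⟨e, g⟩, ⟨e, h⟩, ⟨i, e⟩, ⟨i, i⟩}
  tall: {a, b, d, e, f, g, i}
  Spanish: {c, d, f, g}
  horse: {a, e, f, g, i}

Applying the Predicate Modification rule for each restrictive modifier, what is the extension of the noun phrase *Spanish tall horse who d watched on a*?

⟦who d watched⟧ = {x : ⟨d, x⟩ ∈ ⟦watched⟧} = {c, d, f, g, h, i}
⟦on a⟧ = {x : ⟨x, a⟩ ∈ ⟦on⟧} = {c, e, h, i}
⟦horse⟧ = {a, e, f, g, i}
… ∩ ⟦who d watched⟧ = {a, e, f, g, i} ∩ {c, d, f, g, h, i} = {f, g, i}
… ∩ ⟦on a⟧ = {f, g, i} ∩ {c, e, h, i} = {i}
… ∩ ⟦Spanish⟧ = {i} ∩ {c, d, f, g} = ∅
… ∩ ⟦tall⟧ = ∅ ∩ {a, b, d, e, f, g, i} = ∅
So ⟦Spanish tall horse who d watched on a⟧ = { }.

{ }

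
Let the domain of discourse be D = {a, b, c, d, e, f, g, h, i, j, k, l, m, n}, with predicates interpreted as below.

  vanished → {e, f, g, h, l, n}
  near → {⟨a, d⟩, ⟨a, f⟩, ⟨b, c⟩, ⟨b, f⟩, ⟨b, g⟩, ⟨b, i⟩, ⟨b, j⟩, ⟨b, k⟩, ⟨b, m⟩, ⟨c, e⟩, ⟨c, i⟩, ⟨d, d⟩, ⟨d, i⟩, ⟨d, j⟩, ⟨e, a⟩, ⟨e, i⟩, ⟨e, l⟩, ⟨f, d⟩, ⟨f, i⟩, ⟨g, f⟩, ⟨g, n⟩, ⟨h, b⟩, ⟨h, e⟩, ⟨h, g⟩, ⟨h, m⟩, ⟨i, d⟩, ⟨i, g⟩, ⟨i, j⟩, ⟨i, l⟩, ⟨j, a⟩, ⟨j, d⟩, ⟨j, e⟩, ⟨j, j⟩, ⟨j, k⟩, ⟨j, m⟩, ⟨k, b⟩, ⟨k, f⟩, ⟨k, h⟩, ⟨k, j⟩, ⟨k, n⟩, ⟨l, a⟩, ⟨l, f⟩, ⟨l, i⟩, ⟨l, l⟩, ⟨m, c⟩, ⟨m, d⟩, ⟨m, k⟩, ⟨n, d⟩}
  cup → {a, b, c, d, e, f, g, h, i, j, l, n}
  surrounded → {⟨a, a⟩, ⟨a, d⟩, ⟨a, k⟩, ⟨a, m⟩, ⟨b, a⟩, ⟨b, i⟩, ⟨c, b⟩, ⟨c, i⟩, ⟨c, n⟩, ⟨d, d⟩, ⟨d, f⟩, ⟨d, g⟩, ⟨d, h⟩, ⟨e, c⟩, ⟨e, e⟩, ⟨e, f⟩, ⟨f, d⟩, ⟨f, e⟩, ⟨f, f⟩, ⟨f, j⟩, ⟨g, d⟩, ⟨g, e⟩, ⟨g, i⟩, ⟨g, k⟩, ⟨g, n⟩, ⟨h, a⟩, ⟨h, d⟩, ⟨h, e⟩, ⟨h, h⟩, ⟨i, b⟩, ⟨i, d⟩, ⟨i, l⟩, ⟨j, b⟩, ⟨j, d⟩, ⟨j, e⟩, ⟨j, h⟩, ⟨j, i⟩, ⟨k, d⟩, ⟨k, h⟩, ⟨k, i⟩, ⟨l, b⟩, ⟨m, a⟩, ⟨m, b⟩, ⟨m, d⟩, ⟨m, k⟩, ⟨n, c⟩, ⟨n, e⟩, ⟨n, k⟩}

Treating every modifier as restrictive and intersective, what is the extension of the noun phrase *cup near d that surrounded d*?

⟦near d⟧ = {x : ⟨x, d⟩ ∈ ⟦near⟧} = {a, d, f, i, j, m, n}
⟦that surrounded d⟧ = {x : ⟨x, d⟩ ∈ ⟦surrounded⟧} = {a, d, f, g, h, i, j, k, m}
⟦cup⟧ = {a, b, c, d, e, f, g, h, i, j, l, n}
… ∩ ⟦near d⟧ = {a, b, c, d, e, f, g, h, i, j, l, n} ∩ {a, d, f, i, j, m, n} = {a, d, f, i, j, n}
… ∩ ⟦that surrounded d⟧ = {a, d, f, i, j, n} ∩ {a, d, f, g, h, i, j, k, m} = {a, d, f, i, j}
So ⟦cup near d that surrounded d⟧ = {a, d, f, i, j}.

{a, d, f, i, j}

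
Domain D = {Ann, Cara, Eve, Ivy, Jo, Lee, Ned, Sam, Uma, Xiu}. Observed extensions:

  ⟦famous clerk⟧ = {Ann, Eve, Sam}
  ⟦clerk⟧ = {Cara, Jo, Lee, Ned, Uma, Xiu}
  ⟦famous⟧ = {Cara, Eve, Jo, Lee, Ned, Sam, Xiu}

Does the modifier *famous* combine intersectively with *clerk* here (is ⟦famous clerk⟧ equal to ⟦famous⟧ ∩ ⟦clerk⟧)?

⟦famous⟧ ∩ ⟦clerk⟧ = {Cara, Eve, Jo, Lee, Ned, Sam, Xiu} ∩ {Cara, Jo, Lee, Ned, Uma, Xiu} = {Cara, Jo, Lee, Ned, Xiu}
Observed ⟦famous clerk⟧ = {Ann, Eve, Sam}.
These differ, so the modifier is not intersective in this model.

no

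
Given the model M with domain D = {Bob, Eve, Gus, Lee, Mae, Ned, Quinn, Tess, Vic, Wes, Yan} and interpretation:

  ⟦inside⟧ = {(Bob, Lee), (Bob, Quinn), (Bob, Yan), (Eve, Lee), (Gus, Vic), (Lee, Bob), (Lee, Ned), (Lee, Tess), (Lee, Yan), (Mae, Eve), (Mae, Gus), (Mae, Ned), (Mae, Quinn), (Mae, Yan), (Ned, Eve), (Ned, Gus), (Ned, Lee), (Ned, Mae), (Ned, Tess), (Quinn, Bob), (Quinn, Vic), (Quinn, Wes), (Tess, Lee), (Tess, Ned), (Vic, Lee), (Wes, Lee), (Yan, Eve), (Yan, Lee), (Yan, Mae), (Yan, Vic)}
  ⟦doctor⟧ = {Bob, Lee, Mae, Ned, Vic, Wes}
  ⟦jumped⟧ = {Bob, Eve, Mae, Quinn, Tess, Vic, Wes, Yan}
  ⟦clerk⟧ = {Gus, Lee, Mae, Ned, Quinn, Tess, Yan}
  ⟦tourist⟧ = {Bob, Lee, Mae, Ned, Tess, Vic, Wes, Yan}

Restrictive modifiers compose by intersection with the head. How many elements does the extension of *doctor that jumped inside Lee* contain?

3

⟦that jumped⟧ = ⟦jumped⟧ = {Bob, Eve, Mae, Quinn, Tess, Vic, Wes, Yan}
⟦inside Lee⟧ = {x : ⟨x, Lee⟩ ∈ ⟦inside⟧} = {Bob, Eve, Ned, Tess, Vic, Wes, Yan}
⟦doctor⟧ = {Bob, Lee, Mae, Ned, Vic, Wes}
… ∩ ⟦that jumped⟧ = {Bob, Lee, Mae, Ned, Vic, Wes} ∩ {Bob, Eve, Mae, Quinn, Tess, Vic, Wes, Yan} = {Bob, Mae, Vic, Wes}
… ∩ ⟦inside Lee⟧ = {Bob, Mae, Vic, Wes} ∩ {Bob, Eve, Ned, Tess, Vic, Wes, Yan} = {Bob, Vic, Wes}
⟦doctor that jumped inside Lee⟧ = {Bob, Vic, Wes}, so the cardinality is 3.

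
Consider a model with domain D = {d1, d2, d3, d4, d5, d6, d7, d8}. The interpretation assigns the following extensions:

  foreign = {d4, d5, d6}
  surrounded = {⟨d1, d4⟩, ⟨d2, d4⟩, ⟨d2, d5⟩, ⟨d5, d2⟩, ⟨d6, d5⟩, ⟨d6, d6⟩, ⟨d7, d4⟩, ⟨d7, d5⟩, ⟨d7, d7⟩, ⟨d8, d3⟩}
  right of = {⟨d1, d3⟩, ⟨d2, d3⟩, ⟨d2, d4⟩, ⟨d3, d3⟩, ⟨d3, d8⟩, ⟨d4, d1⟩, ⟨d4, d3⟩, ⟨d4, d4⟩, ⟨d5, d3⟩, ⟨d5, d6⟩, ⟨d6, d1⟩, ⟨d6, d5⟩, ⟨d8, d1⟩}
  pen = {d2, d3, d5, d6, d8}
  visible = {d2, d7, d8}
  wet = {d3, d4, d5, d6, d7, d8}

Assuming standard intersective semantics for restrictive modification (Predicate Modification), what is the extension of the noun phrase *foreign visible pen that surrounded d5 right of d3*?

{ }

⟦that surrounded d5⟧ = {x : ⟨x, d5⟩ ∈ ⟦surrounded⟧} = {d2, d6, d7}
⟦right of d3⟧ = {x : ⟨x, d3⟩ ∈ ⟦right of⟧} = {d1, d2, d3, d4, d5}
⟦pen⟧ = {d2, d3, d5, d6, d8}
… ∩ ⟦that surrounded d5⟧ = {d2, d3, d5, d6, d8} ∩ {d2, d6, d7} = {d2, d6}
… ∩ ⟦right of d3⟧ = {d2, d6} ∩ {d1, d2, d3, d4, d5} = {d2}
… ∩ ⟦foreign⟧ = {d2} ∩ {d4, d5, d6} = ∅
… ∩ ⟦visible⟧ = ∅ ∩ {d2, d7, d8} = ∅
So ⟦foreign visible pen that surrounded d5 right of d3⟧ = { }.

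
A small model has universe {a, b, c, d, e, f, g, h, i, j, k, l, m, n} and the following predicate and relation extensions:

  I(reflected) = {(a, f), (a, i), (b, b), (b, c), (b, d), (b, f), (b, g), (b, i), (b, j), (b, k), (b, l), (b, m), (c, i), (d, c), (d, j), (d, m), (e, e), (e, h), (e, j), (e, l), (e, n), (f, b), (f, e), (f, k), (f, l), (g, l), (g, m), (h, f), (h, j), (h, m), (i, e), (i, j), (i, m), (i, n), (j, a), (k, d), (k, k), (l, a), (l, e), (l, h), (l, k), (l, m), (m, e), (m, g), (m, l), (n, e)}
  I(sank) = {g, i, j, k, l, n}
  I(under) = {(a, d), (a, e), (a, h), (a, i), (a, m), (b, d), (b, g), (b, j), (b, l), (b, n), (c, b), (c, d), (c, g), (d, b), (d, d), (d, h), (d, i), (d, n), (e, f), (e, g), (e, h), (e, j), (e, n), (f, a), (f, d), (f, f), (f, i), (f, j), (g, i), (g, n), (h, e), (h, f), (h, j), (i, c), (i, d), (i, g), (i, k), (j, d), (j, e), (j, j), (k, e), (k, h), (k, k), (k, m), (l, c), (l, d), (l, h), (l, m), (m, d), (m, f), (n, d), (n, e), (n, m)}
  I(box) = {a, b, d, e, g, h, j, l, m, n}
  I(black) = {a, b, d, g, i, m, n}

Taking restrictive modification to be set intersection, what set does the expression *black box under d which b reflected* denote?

{b, d, m}

⟦under d⟧ = {x : ⟨x, d⟩ ∈ ⟦under⟧} = {a, b, c, d, f, i, j, l, m, n}
⟦which b reflected⟧ = {x : ⟨b, x⟩ ∈ ⟦reflected⟧} = {b, c, d, f, g, i, j, k, l, m}
⟦box⟧ = {a, b, d, e, g, h, j, l, m, n}
… ∩ ⟦under d⟧ = {a, b, d, e, g, h, j, l, m, n} ∩ {a, b, c, d, f, i, j, l, m, n} = {a, b, d, j, l, m, n}
… ∩ ⟦which b reflected⟧ = {a, b, d, j, l, m, n} ∩ {b, c, d, f, g, i, j, k, l, m} = {b, d, j, l, m}
… ∩ ⟦black⟧ = {b, d, j, l, m} ∩ {a, b, d, g, i, m, n} = {b, d, m}
So ⟦black box under d which b reflected⟧ = {b, d, m}.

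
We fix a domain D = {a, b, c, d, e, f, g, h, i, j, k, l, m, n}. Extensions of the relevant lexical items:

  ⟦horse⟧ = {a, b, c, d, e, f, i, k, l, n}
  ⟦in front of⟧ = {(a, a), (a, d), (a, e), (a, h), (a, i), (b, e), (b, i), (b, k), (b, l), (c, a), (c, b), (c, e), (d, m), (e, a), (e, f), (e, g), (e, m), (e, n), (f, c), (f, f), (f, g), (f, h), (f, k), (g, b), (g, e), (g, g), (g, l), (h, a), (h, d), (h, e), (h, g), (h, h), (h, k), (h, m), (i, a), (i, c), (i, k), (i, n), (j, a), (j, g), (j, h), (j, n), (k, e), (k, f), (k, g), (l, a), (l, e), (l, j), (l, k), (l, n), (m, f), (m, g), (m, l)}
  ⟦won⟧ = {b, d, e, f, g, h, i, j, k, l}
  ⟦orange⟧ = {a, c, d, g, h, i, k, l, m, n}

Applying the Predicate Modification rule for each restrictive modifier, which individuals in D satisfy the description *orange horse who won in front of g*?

⟦who won⟧ = ⟦won⟧ = {b, d, e, f, g, h, i, j, k, l}
⟦in front of g⟧ = {x : ⟨x, g⟩ ∈ ⟦in front of⟧} = {e, f, g, h, j, k, m}
⟦horse⟧ = {a, b, c, d, e, f, i, k, l, n}
… ∩ ⟦who won⟧ = {a, b, c, d, e, f, i, k, l, n} ∩ {b, d, e, f, g, h, i, j, k, l} = {b, d, e, f, i, k, l}
… ∩ ⟦in front of g⟧ = {b, d, e, f, i, k, l} ∩ {e, f, g, h, j, k, m} = {e, f, k}
… ∩ ⟦orange⟧ = {e, f, k} ∩ {a, c, d, g, h, i, k, l, m, n} = {k}
So ⟦orange horse who won in front of g⟧ = {k}.

{k}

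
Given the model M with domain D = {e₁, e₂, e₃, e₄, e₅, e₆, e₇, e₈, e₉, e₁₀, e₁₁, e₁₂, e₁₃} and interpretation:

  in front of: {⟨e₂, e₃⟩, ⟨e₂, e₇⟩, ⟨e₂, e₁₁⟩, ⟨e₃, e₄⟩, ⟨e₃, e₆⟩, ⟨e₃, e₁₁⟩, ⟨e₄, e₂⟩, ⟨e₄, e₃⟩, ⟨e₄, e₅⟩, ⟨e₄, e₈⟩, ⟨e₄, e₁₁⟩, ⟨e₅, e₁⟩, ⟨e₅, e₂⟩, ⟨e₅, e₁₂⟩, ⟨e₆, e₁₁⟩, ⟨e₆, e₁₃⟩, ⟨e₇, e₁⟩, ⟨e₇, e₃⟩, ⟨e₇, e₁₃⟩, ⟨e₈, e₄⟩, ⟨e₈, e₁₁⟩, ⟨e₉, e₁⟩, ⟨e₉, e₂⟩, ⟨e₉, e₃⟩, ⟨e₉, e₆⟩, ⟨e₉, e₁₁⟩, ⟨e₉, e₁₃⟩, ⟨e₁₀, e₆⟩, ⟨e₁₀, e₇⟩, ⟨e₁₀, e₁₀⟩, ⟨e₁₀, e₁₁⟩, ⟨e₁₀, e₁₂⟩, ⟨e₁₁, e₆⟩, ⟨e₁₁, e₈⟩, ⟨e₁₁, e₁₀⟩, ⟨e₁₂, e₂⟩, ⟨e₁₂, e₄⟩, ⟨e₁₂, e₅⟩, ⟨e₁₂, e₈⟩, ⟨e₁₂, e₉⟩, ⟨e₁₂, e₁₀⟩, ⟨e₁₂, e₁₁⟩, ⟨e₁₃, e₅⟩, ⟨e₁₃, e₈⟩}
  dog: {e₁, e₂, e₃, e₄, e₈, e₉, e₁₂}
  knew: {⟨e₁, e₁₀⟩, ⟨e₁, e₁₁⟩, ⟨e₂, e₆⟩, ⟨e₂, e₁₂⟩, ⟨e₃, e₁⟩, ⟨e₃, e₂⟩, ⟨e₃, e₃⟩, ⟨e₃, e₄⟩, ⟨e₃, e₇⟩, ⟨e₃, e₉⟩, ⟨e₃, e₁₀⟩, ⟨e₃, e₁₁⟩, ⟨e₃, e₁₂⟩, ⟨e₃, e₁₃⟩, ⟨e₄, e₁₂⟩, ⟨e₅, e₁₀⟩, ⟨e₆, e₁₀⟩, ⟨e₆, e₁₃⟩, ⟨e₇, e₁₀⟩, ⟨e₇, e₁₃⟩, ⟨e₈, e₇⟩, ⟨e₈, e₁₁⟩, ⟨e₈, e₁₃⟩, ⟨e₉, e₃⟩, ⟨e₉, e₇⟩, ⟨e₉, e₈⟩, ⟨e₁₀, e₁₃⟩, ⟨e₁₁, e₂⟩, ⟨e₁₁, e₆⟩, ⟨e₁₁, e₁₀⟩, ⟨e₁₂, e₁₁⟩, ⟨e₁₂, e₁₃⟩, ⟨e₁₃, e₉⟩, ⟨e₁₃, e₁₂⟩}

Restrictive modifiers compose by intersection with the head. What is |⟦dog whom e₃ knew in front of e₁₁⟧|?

⟦whom e₃ knew⟧ = {x : ⟨e₃, x⟩ ∈ ⟦knew⟧} = {e₁, e₂, e₃, e₄, e₇, e₉, e₁₀, e₁₁, e₁₂, e₁₃}
⟦in front of e₁₁⟧ = {x : ⟨x, e₁₁⟩ ∈ ⟦in front of⟧} = {e₂, e₃, e₄, e₆, e₈, e₉, e₁₀, e₁₂}
⟦dog⟧ = {e₁, e₂, e₃, e₄, e₈, e₉, e₁₂}
… ∩ ⟦whom e₃ knew⟧ = {e₁, e₂, e₃, e₄, e₈, e₉, e₁₂} ∩ {e₁, e₂, e₃, e₄, e₇, e₉, e₁₀, e₁₁, e₁₂, e₁₃} = {e₁, e₂, e₃, e₄, e₉, e₁₂}
… ∩ ⟦in front of e₁₁⟧ = {e₁, e₂, e₃, e₄, e₉, e₁₂} ∩ {e₂, e₃, e₄, e₆, e₈, e₉, e₁₀, e₁₂} = {e₂, e₃, e₄, e₉, e₁₂}
⟦dog whom e₃ knew in front of e₁₁⟧ = {e₂, e₃, e₄, e₉, e₁₂}, so the cardinality is 5.

5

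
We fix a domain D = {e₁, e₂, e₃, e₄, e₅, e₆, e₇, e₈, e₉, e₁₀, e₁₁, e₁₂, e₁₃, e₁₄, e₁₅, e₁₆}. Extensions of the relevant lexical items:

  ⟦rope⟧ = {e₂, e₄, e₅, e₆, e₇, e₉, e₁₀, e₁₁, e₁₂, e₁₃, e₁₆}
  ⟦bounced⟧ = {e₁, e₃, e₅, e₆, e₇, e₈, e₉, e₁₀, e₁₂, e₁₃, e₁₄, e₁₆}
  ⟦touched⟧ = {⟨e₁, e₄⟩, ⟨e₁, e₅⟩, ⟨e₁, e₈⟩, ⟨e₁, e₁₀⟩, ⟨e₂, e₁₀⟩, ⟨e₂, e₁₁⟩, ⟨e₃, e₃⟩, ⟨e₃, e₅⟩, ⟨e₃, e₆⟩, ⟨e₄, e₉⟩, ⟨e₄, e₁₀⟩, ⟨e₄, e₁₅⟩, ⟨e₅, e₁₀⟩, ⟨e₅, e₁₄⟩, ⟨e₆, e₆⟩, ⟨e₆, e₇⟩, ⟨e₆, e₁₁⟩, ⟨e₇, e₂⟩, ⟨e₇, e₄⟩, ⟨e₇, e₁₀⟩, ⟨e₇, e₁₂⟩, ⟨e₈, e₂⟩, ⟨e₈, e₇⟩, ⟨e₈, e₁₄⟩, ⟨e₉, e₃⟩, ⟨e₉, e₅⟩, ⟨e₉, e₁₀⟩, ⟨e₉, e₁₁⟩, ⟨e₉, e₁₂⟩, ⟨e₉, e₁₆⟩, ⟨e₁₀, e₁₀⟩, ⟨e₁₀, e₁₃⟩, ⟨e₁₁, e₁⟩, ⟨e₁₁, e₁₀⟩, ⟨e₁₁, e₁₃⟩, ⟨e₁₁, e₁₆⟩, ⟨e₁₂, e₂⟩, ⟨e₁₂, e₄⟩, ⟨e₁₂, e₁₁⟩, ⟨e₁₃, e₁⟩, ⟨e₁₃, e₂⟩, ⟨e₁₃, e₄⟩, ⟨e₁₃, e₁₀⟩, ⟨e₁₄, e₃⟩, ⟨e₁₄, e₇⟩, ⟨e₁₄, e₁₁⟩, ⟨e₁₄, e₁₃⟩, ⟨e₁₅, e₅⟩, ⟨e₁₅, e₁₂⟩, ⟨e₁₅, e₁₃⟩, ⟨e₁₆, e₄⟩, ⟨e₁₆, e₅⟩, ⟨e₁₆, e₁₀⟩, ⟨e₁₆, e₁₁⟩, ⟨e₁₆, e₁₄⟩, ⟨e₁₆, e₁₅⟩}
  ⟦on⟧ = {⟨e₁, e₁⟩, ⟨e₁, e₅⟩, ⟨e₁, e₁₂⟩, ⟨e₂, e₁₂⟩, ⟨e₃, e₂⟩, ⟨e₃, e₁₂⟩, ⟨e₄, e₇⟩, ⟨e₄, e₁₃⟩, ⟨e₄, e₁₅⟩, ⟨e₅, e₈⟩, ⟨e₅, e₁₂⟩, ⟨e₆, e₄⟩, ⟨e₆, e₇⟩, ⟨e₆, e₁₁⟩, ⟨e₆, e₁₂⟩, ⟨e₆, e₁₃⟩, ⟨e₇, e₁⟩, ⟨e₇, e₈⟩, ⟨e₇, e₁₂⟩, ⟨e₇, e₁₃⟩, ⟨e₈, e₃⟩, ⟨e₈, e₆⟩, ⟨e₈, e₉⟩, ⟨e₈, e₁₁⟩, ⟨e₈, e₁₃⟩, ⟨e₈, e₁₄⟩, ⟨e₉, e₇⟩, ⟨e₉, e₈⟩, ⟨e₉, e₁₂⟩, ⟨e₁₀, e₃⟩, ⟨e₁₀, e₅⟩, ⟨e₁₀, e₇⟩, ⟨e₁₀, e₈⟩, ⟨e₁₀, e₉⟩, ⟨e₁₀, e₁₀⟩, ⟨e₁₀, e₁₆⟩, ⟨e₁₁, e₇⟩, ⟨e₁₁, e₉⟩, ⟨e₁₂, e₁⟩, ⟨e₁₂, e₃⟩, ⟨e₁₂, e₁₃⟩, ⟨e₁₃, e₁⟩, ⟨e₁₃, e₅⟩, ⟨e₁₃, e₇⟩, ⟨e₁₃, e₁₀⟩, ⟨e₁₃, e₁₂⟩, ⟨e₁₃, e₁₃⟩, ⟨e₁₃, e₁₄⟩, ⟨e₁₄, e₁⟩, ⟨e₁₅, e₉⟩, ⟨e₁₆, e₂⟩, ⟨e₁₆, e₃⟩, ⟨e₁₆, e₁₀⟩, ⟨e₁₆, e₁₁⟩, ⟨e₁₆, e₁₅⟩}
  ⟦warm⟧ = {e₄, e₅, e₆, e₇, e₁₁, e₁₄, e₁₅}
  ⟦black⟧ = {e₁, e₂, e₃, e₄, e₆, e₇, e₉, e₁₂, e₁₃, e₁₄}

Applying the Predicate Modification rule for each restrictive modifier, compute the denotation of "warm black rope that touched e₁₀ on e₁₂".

{e₇}

⟦that touched e₁₀⟧ = {x : ⟨x, e₁₀⟩ ∈ ⟦touched⟧} = {e₁, e₂, e₄, e₅, e₇, e₉, e₁₀, e₁₁, e₁₃, e₁₆}
⟦on e₁₂⟧ = {x : ⟨x, e₁₂⟩ ∈ ⟦on⟧} = {e₁, e₂, e₃, e₅, e₆, e₇, e₉, e₁₃}
⟦rope⟧ = {e₂, e₄, e₅, e₆, e₇, e₉, e₁₀, e₁₁, e₁₂, e₁₃, e₁₆}
… ∩ ⟦that touched e₁₀⟧ = {e₂, e₄, e₅, e₆, e₇, e₉, e₁₀, e₁₁, e₁₂, e₁₃, e₁₆} ∩ {e₁, e₂, e₄, e₅, e₇, e₉, e₁₀, e₁₁, e₁₃, e₁₆} = {e₂, e₄, e₅, e₇, e₉, e₁₀, e₁₁, e₁₃, e₁₆}
… ∩ ⟦on e₁₂⟧ = {e₂, e₄, e₅, e₇, e₉, e₁₀, e₁₁, e₁₃, e₁₆} ∩ {e₁, e₂, e₃, e₅, e₆, e₇, e₉, e₁₃} = {e₂, e₅, e₇, e₉, e₁₃}
… ∩ ⟦warm⟧ = {e₂, e₅, e₇, e₉, e₁₃} ∩ {e₄, e₅, e₆, e₇, e₁₁, e₁₄, e₁₅} = {e₅, e₇}
… ∩ ⟦black⟧ = {e₅, e₇} ∩ {e₁, e₂, e₃, e₄, e₆, e₇, e₉, e₁₂, e₁₃, e₁₄} = {e₇}
So ⟦warm black rope that touched e₁₀ on e₁₂⟧ = {e₇}.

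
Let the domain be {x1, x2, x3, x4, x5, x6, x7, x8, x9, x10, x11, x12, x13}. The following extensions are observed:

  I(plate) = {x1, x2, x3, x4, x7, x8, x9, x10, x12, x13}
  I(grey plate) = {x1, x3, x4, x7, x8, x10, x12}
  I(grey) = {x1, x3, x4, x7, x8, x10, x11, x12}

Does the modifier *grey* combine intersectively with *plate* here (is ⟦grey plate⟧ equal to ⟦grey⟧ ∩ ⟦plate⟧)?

yes

⟦grey⟧ ∩ ⟦plate⟧ = {x1, x3, x4, x7, x8, x10, x11, x12} ∩ {x1, x2, x3, x4, x7, x8, x9, x10, x12, x13} = {x1, x3, x4, x7, x8, x10, x12}
Observed ⟦grey plate⟧ = {x1, x3, x4, x7, x8, x10, x12}.
These coincide, so the modifier is intersective here.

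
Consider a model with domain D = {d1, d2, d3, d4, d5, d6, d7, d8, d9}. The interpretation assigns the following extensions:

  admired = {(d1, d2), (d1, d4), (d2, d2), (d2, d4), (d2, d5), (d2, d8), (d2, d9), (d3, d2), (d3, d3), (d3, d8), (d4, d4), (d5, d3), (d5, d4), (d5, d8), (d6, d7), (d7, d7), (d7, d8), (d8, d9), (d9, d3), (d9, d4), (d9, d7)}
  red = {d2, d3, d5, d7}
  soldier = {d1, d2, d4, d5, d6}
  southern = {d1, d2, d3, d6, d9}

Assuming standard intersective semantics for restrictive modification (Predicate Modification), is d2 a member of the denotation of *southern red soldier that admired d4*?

yes

⟦that admired d4⟧ = {x : ⟨x, d4⟩ ∈ ⟦admired⟧} = {d1, d2, d4, d5, d9}
⟦soldier⟧ = {d1, d2, d4, d5, d6}
… ∩ ⟦that admired d4⟧ = {d1, d2, d4, d5, d6} ∩ {d1, d2, d4, d5, d9} = {d1, d2, d4, d5}
… ∩ ⟦southern⟧ = {d1, d2, d4, d5} ∩ {d1, d2, d3, d6, d9} = {d1, d2}
… ∩ ⟦red⟧ = {d1, d2} ∩ {d2, d3, d5, d7} = {d2}
⟦southern red soldier that admired d4⟧ = {d2}; d2 ∈ this set.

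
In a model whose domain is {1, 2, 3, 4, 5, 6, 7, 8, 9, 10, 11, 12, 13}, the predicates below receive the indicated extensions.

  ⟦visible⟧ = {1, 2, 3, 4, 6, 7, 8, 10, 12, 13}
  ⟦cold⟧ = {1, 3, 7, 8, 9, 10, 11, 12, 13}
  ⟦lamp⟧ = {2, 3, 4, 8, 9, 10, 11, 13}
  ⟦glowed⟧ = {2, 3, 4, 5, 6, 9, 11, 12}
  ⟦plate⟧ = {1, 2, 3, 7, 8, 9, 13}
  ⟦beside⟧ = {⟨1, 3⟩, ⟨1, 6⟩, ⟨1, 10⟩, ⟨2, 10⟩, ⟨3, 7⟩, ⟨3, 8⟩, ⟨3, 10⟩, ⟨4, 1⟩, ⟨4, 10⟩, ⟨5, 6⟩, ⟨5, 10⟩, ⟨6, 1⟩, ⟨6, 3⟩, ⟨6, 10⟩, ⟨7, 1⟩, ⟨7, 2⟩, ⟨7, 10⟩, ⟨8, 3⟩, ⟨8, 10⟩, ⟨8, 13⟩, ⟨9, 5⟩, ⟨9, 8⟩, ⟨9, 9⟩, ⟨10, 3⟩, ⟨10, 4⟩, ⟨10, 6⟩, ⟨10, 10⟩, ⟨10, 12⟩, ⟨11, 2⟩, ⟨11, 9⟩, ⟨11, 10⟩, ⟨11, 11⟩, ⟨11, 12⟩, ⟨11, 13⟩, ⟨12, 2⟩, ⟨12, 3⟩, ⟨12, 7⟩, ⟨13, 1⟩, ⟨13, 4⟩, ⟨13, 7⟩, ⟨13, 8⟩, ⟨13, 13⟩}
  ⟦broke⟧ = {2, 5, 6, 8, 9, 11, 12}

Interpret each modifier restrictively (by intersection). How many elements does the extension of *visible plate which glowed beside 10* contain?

2

⟦which glowed⟧ = ⟦glowed⟧ = {2, 3, 4, 5, 6, 9, 11, 12}
⟦beside 10⟧ = {x : ⟨x, 10⟩ ∈ ⟦beside⟧} = {1, 2, 3, 4, 5, 6, 7, 8, 10, 11}
⟦plate⟧ = {1, 2, 3, 7, 8, 9, 13}
… ∩ ⟦which glowed⟧ = {1, 2, 3, 7, 8, 9, 13} ∩ {2, 3, 4, 5, 6, 9, 11, 12} = {2, 3, 9}
… ∩ ⟦beside 10⟧ = {2, 3, 9} ∩ {1, 2, 3, 4, 5, 6, 7, 8, 10, 11} = {2, 3}
… ∩ ⟦visible⟧ = {2, 3} ∩ {1, 2, 3, 4, 6, 7, 8, 10, 12, 13} = {2, 3}
⟦visible plate which glowed beside 10⟧ = {2, 3}, so the cardinality is 2.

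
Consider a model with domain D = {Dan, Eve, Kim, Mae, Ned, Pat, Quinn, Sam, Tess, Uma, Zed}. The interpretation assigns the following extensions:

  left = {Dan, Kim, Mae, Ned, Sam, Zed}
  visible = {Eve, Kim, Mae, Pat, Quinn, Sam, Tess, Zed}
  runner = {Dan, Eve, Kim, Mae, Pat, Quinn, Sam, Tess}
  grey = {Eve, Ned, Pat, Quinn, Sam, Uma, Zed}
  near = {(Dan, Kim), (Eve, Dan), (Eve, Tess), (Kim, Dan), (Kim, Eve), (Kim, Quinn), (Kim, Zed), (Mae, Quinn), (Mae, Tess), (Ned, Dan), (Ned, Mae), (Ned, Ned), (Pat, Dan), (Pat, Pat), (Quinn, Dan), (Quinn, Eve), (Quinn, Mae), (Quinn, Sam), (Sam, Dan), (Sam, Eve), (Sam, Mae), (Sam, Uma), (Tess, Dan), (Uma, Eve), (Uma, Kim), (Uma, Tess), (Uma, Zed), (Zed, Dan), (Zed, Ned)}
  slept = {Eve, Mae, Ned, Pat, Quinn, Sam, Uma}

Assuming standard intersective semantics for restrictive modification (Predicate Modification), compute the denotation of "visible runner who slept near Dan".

⟦who slept⟧ = ⟦slept⟧ = {Eve, Mae, Ned, Pat, Quinn, Sam, Uma}
⟦near Dan⟧ = {x : ⟨x, Dan⟩ ∈ ⟦near⟧} = {Eve, Kim, Ned, Pat, Quinn, Sam, Tess, Zed}
⟦runner⟧ = {Dan, Eve, Kim, Mae, Pat, Quinn, Sam, Tess}
… ∩ ⟦who slept⟧ = {Dan, Eve, Kim, Mae, Pat, Quinn, Sam, Tess} ∩ {Eve, Mae, Ned, Pat, Quinn, Sam, Uma} = {Eve, Mae, Pat, Quinn, Sam}
… ∩ ⟦near Dan⟧ = {Eve, Mae, Pat, Quinn, Sam} ∩ {Eve, Kim, Ned, Pat, Quinn, Sam, Tess, Zed} = {Eve, Pat, Quinn, Sam}
… ∩ ⟦visible⟧ = {Eve, Pat, Quinn, Sam} ∩ {Eve, Kim, Mae, Pat, Quinn, Sam, Tess, Zed} = {Eve, Pat, Quinn, Sam}
So ⟦visible runner who slept near Dan⟧ = {Eve, Pat, Quinn, Sam}.

{Eve, Pat, Quinn, Sam}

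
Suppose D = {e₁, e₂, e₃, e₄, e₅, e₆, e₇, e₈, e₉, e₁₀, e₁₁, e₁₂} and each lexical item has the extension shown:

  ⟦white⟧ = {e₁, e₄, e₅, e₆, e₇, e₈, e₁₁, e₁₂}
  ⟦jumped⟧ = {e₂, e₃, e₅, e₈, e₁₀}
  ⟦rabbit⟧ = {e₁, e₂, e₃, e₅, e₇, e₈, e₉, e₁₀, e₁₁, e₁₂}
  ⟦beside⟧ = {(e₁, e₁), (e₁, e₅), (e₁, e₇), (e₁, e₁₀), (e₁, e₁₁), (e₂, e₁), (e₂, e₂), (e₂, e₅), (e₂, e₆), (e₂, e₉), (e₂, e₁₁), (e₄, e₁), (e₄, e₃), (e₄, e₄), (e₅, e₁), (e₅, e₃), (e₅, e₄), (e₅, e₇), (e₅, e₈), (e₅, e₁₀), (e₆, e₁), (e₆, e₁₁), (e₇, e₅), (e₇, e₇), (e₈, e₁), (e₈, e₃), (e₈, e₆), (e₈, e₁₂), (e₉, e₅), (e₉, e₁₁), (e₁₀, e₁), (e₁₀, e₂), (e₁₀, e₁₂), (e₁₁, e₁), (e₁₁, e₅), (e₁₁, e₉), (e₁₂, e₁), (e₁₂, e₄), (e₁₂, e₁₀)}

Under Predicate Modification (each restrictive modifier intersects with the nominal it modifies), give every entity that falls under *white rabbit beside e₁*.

{e₁, e₅, e₈, e₁₁, e₁₂}

⟦beside e₁⟧ = {x : ⟨x, e₁⟩ ∈ ⟦beside⟧} = {e₁, e₂, e₄, e₅, e₆, e₈, e₁₀, e₁₁, e₁₂}
⟦rabbit⟧ = {e₁, e₂, e₃, e₅, e₇, e₈, e₉, e₁₀, e₁₁, e₁₂}
… ∩ ⟦beside e₁⟧ = {e₁, e₂, e₃, e₅, e₇, e₈, e₉, e₁₀, e₁₁, e₁₂} ∩ {e₁, e₂, e₄, e₅, e₆, e₈, e₁₀, e₁₁, e₁₂} = {e₁, e₂, e₅, e₈, e₁₀, e₁₁, e₁₂}
… ∩ ⟦white⟧ = {e₁, e₂, e₅, e₈, e₁₀, e₁₁, e₁₂} ∩ {e₁, e₄, e₅, e₆, e₇, e₈, e₁₁, e₁₂} = {e₁, e₅, e₈, e₁₁, e₁₂}
So ⟦white rabbit beside e₁⟧ = {e₁, e₅, e₈, e₁₁, e₁₂}.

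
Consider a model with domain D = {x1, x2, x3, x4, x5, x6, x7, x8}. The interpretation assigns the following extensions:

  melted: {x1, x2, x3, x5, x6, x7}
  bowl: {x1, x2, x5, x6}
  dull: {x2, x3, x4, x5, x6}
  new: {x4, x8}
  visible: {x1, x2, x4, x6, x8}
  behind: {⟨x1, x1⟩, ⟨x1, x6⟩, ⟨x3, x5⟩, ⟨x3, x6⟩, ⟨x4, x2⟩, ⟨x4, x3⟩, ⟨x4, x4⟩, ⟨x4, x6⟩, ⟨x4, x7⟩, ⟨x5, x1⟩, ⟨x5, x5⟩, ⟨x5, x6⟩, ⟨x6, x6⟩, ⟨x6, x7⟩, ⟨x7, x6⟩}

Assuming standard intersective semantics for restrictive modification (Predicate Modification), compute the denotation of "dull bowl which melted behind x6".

{x5, x6}

⟦which melted⟧ = ⟦melted⟧ = {x1, x2, x3, x5, x6, x7}
⟦behind x6⟧ = {x : ⟨x, x6⟩ ∈ ⟦behind⟧} = {x1, x3, x4, x5, x6, x7}
⟦bowl⟧ = {x1, x2, x5, x6}
… ∩ ⟦which melted⟧ = {x1, x2, x5, x6} ∩ {x1, x2, x3, x5, x6, x7} = {x1, x2, x5, x6}
… ∩ ⟦behind x6⟧ = {x1, x2, x5, x6} ∩ {x1, x3, x4, x5, x6, x7} = {x1, x5, x6}
… ∩ ⟦dull⟧ = {x1, x5, x6} ∩ {x2, x3, x4, x5, x6} = {x5, x6}
So ⟦dull bowl which melted behind x6⟧ = {x5, x6}.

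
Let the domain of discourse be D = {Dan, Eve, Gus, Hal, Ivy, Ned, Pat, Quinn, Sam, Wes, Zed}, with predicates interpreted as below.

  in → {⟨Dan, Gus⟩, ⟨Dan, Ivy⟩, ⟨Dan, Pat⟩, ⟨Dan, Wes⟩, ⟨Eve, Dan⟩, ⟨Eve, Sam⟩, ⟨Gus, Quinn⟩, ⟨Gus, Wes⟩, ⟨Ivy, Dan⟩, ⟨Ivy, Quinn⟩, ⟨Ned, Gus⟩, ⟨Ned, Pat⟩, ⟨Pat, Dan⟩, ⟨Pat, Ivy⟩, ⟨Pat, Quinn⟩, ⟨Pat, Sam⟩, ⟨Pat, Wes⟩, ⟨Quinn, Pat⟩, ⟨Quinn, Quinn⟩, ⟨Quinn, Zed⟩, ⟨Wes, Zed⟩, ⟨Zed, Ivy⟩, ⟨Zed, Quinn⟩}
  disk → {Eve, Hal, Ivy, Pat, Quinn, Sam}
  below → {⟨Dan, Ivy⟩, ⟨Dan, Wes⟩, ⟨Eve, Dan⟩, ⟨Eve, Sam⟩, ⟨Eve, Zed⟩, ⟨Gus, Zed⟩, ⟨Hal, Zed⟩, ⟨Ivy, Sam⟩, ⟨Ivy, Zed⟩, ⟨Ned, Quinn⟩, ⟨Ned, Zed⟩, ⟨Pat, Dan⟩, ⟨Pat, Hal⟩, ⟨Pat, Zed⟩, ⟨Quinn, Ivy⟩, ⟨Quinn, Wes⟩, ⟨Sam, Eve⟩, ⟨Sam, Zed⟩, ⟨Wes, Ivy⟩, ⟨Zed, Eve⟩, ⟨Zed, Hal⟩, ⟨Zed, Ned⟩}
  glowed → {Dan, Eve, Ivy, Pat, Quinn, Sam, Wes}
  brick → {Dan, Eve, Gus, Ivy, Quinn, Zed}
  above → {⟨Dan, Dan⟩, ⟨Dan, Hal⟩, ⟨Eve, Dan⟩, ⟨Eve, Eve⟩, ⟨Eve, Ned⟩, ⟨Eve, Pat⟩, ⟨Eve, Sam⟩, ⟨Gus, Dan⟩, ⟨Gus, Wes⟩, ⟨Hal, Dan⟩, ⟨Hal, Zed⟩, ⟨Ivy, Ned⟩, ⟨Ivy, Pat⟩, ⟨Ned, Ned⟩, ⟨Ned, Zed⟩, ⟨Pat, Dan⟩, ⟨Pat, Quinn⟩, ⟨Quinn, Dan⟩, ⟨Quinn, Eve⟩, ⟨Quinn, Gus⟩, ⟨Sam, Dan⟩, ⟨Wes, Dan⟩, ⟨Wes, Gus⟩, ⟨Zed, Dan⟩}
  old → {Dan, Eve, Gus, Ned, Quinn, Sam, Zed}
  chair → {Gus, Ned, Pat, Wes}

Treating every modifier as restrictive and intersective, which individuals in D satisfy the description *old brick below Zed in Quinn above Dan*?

⟦below Zed⟧ = {x : ⟨x, Zed⟩ ∈ ⟦below⟧} = {Eve, Gus, Hal, Ivy, Ned, Pat, Sam}
⟦in Quinn⟧ = {x : ⟨x, Quinn⟩ ∈ ⟦in⟧} = {Gus, Ivy, Pat, Quinn, Zed}
⟦above Dan⟧ = {x : ⟨x, Dan⟩ ∈ ⟦above⟧} = {Dan, Eve, Gus, Hal, Pat, Quinn, Sam, Wes, Zed}
⟦brick⟧ = {Dan, Eve, Gus, Ivy, Quinn, Zed}
… ∩ ⟦below Zed⟧ = {Dan, Eve, Gus, Ivy, Quinn, Zed} ∩ {Eve, Gus, Hal, Ivy, Ned, Pat, Sam} = {Eve, Gus, Ivy}
… ∩ ⟦in Quinn⟧ = {Eve, Gus, Ivy} ∩ {Gus, Ivy, Pat, Quinn, Zed} = {Gus, Ivy}
… ∩ ⟦above Dan⟧ = {Gus, Ivy} ∩ {Dan, Eve, Gus, Hal, Pat, Quinn, Sam, Wes, Zed} = {Gus}
… ∩ ⟦old⟧ = {Gus} ∩ {Dan, Eve, Gus, Ned, Quinn, Sam, Zed} = {Gus}
So ⟦old brick below Zed in Quinn above Dan⟧ = {Gus}.

{Gus}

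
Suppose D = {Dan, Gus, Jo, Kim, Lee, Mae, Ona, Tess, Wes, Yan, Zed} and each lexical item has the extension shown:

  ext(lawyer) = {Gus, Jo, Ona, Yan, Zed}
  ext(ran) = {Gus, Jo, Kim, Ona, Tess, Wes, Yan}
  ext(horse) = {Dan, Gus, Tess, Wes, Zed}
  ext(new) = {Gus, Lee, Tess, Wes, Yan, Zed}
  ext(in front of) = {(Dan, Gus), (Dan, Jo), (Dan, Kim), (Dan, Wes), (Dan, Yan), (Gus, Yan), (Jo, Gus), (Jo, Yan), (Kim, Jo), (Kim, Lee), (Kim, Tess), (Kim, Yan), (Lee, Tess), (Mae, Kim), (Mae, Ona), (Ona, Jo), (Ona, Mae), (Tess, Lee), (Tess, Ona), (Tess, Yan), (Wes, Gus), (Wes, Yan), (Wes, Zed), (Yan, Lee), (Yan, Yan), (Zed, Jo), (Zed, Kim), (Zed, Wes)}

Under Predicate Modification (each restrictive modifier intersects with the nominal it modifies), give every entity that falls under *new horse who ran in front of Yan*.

{Gus, Tess, Wes}

⟦who ran⟧ = ⟦ran⟧ = {Gus, Jo, Kim, Ona, Tess, Wes, Yan}
⟦in front of Yan⟧ = {x : ⟨x, Yan⟩ ∈ ⟦in front of⟧} = {Dan, Gus, Jo, Kim, Tess, Wes, Yan}
⟦horse⟧ = {Dan, Gus, Tess, Wes, Zed}
… ∩ ⟦who ran⟧ = {Dan, Gus, Tess, Wes, Zed} ∩ {Gus, Jo, Kim, Ona, Tess, Wes, Yan} = {Gus, Tess, Wes}
… ∩ ⟦in front of Yan⟧ = {Gus, Tess, Wes} ∩ {Dan, Gus, Jo, Kim, Tess, Wes, Yan} = {Gus, Tess, Wes}
… ∩ ⟦new⟧ = {Gus, Tess, Wes} ∩ {Gus, Lee, Tess, Wes, Yan, Zed} = {Gus, Tess, Wes}
So ⟦new horse who ran in front of Yan⟧ = {Gus, Tess, Wes}.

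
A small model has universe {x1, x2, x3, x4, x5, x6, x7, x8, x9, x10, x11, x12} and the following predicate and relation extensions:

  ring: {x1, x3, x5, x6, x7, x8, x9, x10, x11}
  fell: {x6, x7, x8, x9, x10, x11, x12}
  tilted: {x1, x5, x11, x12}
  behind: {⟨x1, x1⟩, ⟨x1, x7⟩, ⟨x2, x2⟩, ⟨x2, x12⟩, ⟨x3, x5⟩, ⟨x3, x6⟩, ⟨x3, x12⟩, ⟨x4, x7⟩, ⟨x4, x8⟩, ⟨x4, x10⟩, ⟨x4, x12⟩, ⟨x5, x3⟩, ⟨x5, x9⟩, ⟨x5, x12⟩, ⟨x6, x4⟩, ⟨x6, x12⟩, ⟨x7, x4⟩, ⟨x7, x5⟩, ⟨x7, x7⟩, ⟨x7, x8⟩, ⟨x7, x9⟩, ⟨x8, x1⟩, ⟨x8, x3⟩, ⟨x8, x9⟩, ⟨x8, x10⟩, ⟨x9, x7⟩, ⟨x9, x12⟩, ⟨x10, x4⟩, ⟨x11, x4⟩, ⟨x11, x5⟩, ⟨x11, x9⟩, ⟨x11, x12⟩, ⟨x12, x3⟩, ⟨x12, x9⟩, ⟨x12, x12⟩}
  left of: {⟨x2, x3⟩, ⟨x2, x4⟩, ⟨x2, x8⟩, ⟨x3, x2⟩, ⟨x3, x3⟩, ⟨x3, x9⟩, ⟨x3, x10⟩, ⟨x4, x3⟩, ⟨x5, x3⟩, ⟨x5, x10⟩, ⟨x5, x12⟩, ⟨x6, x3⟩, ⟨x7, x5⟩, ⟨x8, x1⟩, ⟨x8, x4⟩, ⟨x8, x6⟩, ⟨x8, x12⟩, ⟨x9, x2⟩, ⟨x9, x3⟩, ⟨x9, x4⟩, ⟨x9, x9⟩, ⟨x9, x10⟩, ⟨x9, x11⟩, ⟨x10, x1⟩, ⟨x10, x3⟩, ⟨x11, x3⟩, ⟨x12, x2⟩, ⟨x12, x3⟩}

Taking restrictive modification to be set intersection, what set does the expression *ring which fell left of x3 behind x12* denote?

⟦which fell⟧ = ⟦fell⟧ = {x6, x7, x8, x9, x10, x11, x12}
⟦left of x3⟧ = {x : ⟨x, x3⟩ ∈ ⟦left of⟧} = {x2, x3, x4, x5, x6, x9, x10, x11, x12}
⟦behind x12⟧ = {x : ⟨x, x12⟩ ∈ ⟦behind⟧} = {x2, x3, x4, x5, x6, x9, x11, x12}
⟦ring⟧ = {x1, x3, x5, x6, x7, x8, x9, x10, x11}
… ∩ ⟦which fell⟧ = {x1, x3, x5, x6, x7, x8, x9, x10, x11} ∩ {x6, x7, x8, x9, x10, x11, x12} = {x6, x7, x8, x9, x10, x11}
… ∩ ⟦left of x3⟧ = {x6, x7, x8, x9, x10, x11} ∩ {x2, x3, x4, x5, x6, x9, x10, x11, x12} = {x6, x9, x10, x11}
… ∩ ⟦behind x12⟧ = {x6, x9, x10, x11} ∩ {x2, x3, x4, x5, x6, x9, x11, x12} = {x6, x9, x11}
So ⟦ring which fell left of x3 behind x12⟧ = {x6, x9, x11}.

{x6, x9, x11}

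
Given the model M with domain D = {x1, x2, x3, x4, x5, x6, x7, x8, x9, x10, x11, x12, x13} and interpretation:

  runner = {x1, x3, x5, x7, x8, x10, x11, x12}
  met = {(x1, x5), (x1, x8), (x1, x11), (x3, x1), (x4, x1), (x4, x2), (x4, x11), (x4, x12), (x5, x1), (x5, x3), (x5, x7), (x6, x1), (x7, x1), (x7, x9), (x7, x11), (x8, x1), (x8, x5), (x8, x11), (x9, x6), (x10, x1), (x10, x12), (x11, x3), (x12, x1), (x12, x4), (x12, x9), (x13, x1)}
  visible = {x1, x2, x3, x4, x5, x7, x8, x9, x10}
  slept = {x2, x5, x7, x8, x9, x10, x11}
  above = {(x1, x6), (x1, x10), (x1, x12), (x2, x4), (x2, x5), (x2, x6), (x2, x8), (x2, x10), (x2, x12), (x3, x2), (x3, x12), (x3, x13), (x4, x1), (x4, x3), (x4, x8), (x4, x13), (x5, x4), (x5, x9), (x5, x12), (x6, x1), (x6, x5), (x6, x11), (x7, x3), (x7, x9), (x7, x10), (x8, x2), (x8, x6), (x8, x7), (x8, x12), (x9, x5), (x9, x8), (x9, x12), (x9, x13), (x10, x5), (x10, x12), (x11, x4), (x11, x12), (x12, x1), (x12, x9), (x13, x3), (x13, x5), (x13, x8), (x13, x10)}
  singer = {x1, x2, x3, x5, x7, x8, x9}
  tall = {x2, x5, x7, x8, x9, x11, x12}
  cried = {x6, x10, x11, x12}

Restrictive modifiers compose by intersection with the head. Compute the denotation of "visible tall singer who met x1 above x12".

{x5, x8}

⟦who met x1⟧ = {x : ⟨x, x1⟩ ∈ ⟦met⟧} = {x3, x4, x5, x6, x7, x8, x10, x12, x13}
⟦above x12⟧ = {x : ⟨x, x12⟩ ∈ ⟦above⟧} = {x1, x2, x3, x5, x8, x9, x10, x11}
⟦singer⟧ = {x1, x2, x3, x5, x7, x8, x9}
… ∩ ⟦who met x1⟧ = {x1, x2, x3, x5, x7, x8, x9} ∩ {x3, x4, x5, x6, x7, x8, x10, x12, x13} = {x3, x5, x7, x8}
… ∩ ⟦above x12⟧ = {x3, x5, x7, x8} ∩ {x1, x2, x3, x5, x8, x9, x10, x11} = {x3, x5, x8}
… ∩ ⟦visible⟧ = {x3, x5, x8} ∩ {x1, x2, x3, x4, x5, x7, x8, x9, x10} = {x3, x5, x8}
… ∩ ⟦tall⟧ = {x3, x5, x8} ∩ {x2, x5, x7, x8, x9, x11, x12} = {x5, x8}
So ⟦visible tall singer who met x1 above x12⟧ = {x5, x8}.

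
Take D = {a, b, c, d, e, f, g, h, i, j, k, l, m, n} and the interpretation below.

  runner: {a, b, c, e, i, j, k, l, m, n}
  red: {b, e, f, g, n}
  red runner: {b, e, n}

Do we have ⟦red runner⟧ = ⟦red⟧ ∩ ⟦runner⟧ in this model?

yes

⟦red⟧ ∩ ⟦runner⟧ = {b, e, f, g, n} ∩ {a, b, c, e, i, j, k, l, m, n} = {b, e, n}
Observed ⟦red runner⟧ = {b, e, n}.
These coincide, so the modifier is intersective here.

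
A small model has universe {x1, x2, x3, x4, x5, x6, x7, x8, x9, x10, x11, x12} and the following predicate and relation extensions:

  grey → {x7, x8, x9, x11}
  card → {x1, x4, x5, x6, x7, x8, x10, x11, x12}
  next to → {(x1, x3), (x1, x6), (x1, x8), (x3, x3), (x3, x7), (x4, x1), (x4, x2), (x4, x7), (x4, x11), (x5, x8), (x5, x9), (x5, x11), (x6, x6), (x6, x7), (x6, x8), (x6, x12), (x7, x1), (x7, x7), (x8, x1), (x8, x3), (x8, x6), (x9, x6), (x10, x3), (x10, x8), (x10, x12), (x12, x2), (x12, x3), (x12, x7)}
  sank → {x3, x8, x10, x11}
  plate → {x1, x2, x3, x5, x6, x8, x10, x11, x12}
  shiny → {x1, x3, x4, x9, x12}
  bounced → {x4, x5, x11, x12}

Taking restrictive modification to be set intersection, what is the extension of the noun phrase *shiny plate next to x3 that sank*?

⟦next to x3⟧ = {x : ⟨x, x3⟩ ∈ ⟦next to⟧} = {x1, x3, x8, x10, x12}
⟦that sank⟧ = ⟦sank⟧ = {x3, x8, x10, x11}
⟦plate⟧ = {x1, x2, x3, x5, x6, x8, x10, x11, x12}
… ∩ ⟦next to x3⟧ = {x1, x2, x3, x5, x6, x8, x10, x11, x12} ∩ {x1, x3, x8, x10, x12} = {x1, x3, x8, x10, x12}
… ∩ ⟦that sank⟧ = {x1, x3, x8, x10, x12} ∩ {x3, x8, x10, x11} = {x3, x8, x10}
… ∩ ⟦shiny⟧ = {x3, x8, x10} ∩ {x1, x3, x4, x9, x12} = {x3}
So ⟦shiny plate next to x3 that sank⟧ = {x3}.

{x3}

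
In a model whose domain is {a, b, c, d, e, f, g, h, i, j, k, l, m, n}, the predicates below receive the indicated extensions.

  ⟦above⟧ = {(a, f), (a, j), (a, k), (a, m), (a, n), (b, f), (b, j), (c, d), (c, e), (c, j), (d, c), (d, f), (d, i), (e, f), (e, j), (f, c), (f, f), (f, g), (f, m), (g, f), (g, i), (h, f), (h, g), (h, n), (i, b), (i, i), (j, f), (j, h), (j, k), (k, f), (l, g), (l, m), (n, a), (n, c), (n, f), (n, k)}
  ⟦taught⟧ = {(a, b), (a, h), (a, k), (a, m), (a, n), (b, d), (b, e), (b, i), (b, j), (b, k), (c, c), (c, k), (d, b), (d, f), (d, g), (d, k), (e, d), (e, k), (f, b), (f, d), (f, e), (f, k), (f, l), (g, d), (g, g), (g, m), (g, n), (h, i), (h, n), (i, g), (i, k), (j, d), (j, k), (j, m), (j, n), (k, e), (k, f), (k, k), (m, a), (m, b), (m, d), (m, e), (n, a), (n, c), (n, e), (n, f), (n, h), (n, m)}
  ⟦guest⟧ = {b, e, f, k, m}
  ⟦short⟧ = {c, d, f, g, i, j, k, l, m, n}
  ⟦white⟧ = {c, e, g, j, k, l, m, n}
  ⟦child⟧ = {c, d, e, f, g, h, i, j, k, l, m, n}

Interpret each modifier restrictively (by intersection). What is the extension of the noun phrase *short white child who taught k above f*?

{j, k}

⟦who taught k⟧ = {x : ⟨x, k⟩ ∈ ⟦taught⟧} = {a, b, c, d, e, f, i, j, k}
⟦above f⟧ = {x : ⟨x, f⟩ ∈ ⟦above⟧} = {a, b, d, e, f, g, h, j, k, n}
⟦child⟧ = {c, d, e, f, g, h, i, j, k, l, m, n}
… ∩ ⟦who taught k⟧ = {c, d, e, f, g, h, i, j, k, l, m, n} ∩ {a, b, c, d, e, f, i, j, k} = {c, d, e, f, i, j, k}
… ∩ ⟦above f⟧ = {c, d, e, f, i, j, k} ∩ {a, b, d, e, f, g, h, j, k, n} = {d, e, f, j, k}
… ∩ ⟦short⟧ = {d, e, f, j, k} ∩ {c, d, f, g, i, j, k, l, m, n} = {d, f, j, k}
… ∩ ⟦white⟧ = {d, f, j, k} ∩ {c, e, g, j, k, l, m, n} = {j, k}
So ⟦short white child who taught k above f⟧ = {j, k}.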